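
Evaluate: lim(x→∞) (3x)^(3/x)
This is an exponential indeterminate form.

For exponential indeterminate forms, take the natural log:
  Let L = lim(x→∞) (3x)^(3/x)
  Then ln(L) = lim(x→∞) [exponent × ln(base)]
  Evaluate using L'Hôpital or standard limits, then exponentiate.
  L = 1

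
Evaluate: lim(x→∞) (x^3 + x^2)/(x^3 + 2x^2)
This is an ∞/∞ indeterminate form.

Apply L'Hôpital's rule: differentiate numerator and denominator separately.
  f(x) = x^3 + x^2   ⇒   f'(x) = 3·x^2 + 2·x
  g(x) = x^3 + 2·x^2   ⇒   g'(x) = 3·x^2 + 4·x
  lim(x→∞) f'(x)/g'(x) = lim(x→∞) (3·x^2 + 2·x)/(3·x^2 + 4·x)
  = 1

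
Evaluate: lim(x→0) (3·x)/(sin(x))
This is a 0/0 indeterminate form.

Apply L'Hôpital's rule: differentiate numerator and denominator separately.
  f(x) = 3·x   ⇒   f'(x) = 3
  g(x) = sin(x)   ⇒   g'(x) = cos(x)
  lim(x→0) f'(x)/g'(x) = lim(x→0) (3)/(cos(x))
  = 3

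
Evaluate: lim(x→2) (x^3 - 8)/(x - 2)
This is a standard limit.

Factor or rationalize the expression:
  lim(x→2) (x^3 - 8)/(x - 2) = 12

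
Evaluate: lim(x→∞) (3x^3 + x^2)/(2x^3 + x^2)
This is an ∞/∞ indeterminate form.

Apply L'Hôpital's rule: differentiate numerator and denominator separately.
  f(x) = 3·x^3 + x^2   ⇒   f'(x) = 9·x^2 + 2·x
  g(x) = 2·x^3 + x^2   ⇒   g'(x) = 6·x^2 + 2·x
  lim(x→∞) f'(x)/g'(x) = lim(x→∞) (9·x^2 + 2·x)/(6·x^2 + 2·x)
  = 3/2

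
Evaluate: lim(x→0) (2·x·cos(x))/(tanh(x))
This is a 0/0 indeterminate form.

Apply L'Hôpital's rule: differentiate numerator and denominator separately.
  f(x) = 2·x·cos(x)   ⇒   f'(x) = -2·x·sin(x) + 2·cos(x)
  g(x) = tanh(x)   ⇒   g'(x) = 1 - tanh(x)^2
  lim(x→0) f'(x)/g'(x) = lim(x→0) (-2·x·sin(x) + 2·cos(x))/(1 - tanh(x)^2)
  = 2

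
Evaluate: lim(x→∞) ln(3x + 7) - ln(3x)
This is an ∞-∞ indeterminate form.

Combine fractions or rationalize to convert ∞-∞ to 0/0 form:
  lim(x→∞) ln(3x + 7) - ln(3x) = 0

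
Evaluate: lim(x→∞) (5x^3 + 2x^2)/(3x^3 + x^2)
This is an ∞/∞ indeterminate form.

Apply L'Hôpital's rule: differentiate numerator and denominator separately.
  f(x) = 5·x^3 + 2·x^2   ⇒   f'(x) = 15·x^2 + 4·x
  g(x) = 3·x^3 + x^2   ⇒   g'(x) = 9·x^2 + 2·x
  lim(x→∞) f'(x)/g'(x) = lim(x→∞) (15·x^2 + 4·x)/(9·x^2 + 2·x)
  = 5/3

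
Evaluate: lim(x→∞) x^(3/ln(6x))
This is an exponential indeterminate form.

For exponential indeterminate forms, take the natural log:
  Let L = lim(x→∞) x^(3/ln(6x))
  Then ln(L) = lim(x→∞) [exponent × ln(base)]
  Evaluate using L'Hôpital or standard limits, then exponentiate.
  L = e^(3)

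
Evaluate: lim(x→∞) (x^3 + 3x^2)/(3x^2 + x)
This is an ∞/∞ indeterminate form.

Apply L'Hôpital's rule: differentiate numerator and denominator separately.
  f(x) = x^3 + 3·x^2   ⇒   f'(x) = 3·x^2 + 6·x
  g(x) = 3·x^2 + x   ⇒   g'(x) = 6·x + 1
  lim(x→∞) f'(x)/g'(x) = lim(x→∞) (3·x^2 + 6·x)/(6·x + 1)
  = ∞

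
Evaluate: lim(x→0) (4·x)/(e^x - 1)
This is a 0/0 indeterminate form.

Apply L'Hôpital's rule: differentiate numerator and denominator separately.
  f(x) = 4·x   ⇒   f'(x) = 4
  g(x) = e^(x) - 1   ⇒   g'(x) = e^(x)
  lim(x→0) f'(x)/g'(x) = lim(x→0) (4)/(e^(x))
  = 4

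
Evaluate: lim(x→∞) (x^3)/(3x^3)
This is an ∞/∞ indeterminate form.

Apply L'Hôpital's rule: differentiate numerator and denominator separately.
  f(x) = x^3   ⇒   f'(x) = 3·x^2
  g(x) = 3·x^3   ⇒   g'(x) = 9·x^2
  lim(x→∞) f'(x)/g'(x) = lim(x→∞) (3·x^2)/(9·x^2)
  = 1/3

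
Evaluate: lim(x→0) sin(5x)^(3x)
This is an exponential indeterminate form.

For exponential indeterminate forms, take the natural log:
  Let L = lim(x→0) sin(5x)^(3x)
  Then ln(L) = lim(x→0) [exponent × ln(base)]
  Evaluate using L'Hôpital or standard limits, then exponentiate.
  L = 1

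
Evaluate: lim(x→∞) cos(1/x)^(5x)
This is an exponential indeterminate form.

For exponential indeterminate forms, take the natural log:
  Let L = lim(x→∞) cos(1/x)^(5x)
  Then ln(L) = lim(x→∞) [exponent × ln(base)]
  Evaluate using L'Hôpital or standard limits, then exponentiate.
  L = 1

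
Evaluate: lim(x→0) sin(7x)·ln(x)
This is a 0·∞ indeterminate form.

Rewrite 0·∞ as a quotient (0/0 or ∞/∞ form), then apply L'Hôpital's rule:
  lim(x→0) sin(7x)·ln(x) = 0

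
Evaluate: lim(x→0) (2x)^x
This is an exponential indeterminate form.

For exponential indeterminate forms, take the natural log:
  Let L = lim(x→0) (2x)^x
  Then ln(L) = lim(x→0) [exponent × ln(base)]
  Evaluate using L'Hôpital or standard limits, then exponentiate.
  L = 1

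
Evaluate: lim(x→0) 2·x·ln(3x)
This is a 0·∞ indeterminate form.

Rewrite 0·∞ as a quotient (0/0 or ∞/∞ form), then apply L'Hôpital's rule:
  lim(x→0) 2·x·ln(3x) = 0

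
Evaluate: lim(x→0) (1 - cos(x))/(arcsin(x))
This is a 0/0 indeterminate form.

Apply L'Hôpital's rule: differentiate numerator and denominator separately.
  f(x) = 1 - cos(x)   ⇒   f'(x) = sin(x)
  g(x) = asin(x)   ⇒   g'(x) = 1/sqrt(1 - x^2)
  lim(x→0) f'(x)/g'(x) = lim(x→0) (sin(x))/(1/sqrt(1 - x^2))
  = 0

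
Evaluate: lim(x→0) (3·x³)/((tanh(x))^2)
This is a 0/0 indeterminate form.

Apply L'Hôpital's rule: differentiate numerator and denominator separately.
  f(x) = 3·x^3   ⇒   f'(x) = 9·x^2
  g(x) = tanh(x)^2   ⇒   g'(x) = (2 - 2·tanh(x)^2)·tanh(x)
  lim(x→0) f'(x)/g'(x) = lim(x→0) (9·x^2)/((2 - 2·tanh(x)^2)·tanh(x))
  = 0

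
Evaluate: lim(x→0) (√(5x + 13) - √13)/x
This is a standard limit.

Factor or rationalize the expression:
  lim(x→0) (√(5x + 13) - √13)/x = 5·sqrt(13)/26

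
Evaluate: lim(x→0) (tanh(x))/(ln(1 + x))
This is a 0/0 indeterminate form.

Apply L'Hôpital's rule: differentiate numerator and denominator separately.
  f(x) = tanh(x)   ⇒   f'(x) = 1 - tanh(x)^2
  g(x) = ln(x + 1)   ⇒   g'(x) = 1/(x + 1)
  lim(x→0) f'(x)/g'(x) = lim(x→0) (1 - tanh(x)^2)/(1/(x + 1))
  = 1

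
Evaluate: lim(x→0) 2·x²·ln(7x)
This is a 0·∞ indeterminate form.

Rewrite 0·∞ as a quotient (0/0 or ∞/∞ form), then apply L'Hôpital's rule:
  lim(x→0) 2·x²·ln(7x) = 0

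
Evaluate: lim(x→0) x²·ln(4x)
This is a 0·∞ indeterminate form.

Rewrite 0·∞ as a quotient (0/0 or ∞/∞ form), then apply L'Hôpital's rule:
  lim(x→0) x²·ln(4x) = 0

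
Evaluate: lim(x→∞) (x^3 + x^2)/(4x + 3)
This is an ∞/∞ indeterminate form.

Apply L'Hôpital's rule: differentiate numerator and denominator separately.
  f(x) = x^3 + x^2   ⇒   f'(x) = 3·x^2 + 2·x
  g(x) = 4·x + 3   ⇒   g'(x) = 4
  lim(x→∞) f'(x)/g'(x) = lim(x→∞) (3·x^2 + 2·x)/(4)
  = ∞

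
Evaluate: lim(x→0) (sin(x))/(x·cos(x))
This is a 0/0 indeterminate form.

Apply L'Hôpital's rule: differentiate numerator and denominator separately.
  f(x) = sin(x)   ⇒   f'(x) = cos(x)
  g(x) = x·cos(x)   ⇒   g'(x) = -x·sin(x) + cos(x)
  lim(x→0) f'(x)/g'(x) = lim(x→0) (cos(x))/(-x·sin(x) + cos(x))
  = 1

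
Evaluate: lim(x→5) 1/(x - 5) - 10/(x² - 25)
This is an ∞-∞ indeterminate form.

Combine fractions or rationalize to convert ∞-∞ to 0/0 form:
  lim(x→5) 1/(x - 5) - 10/(x² - 25) = 1/10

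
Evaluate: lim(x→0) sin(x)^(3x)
This is an exponential indeterminate form.

For exponential indeterminate forms, take the natural log:
  Let L = lim(x→0) sin(x)^(3x)
  Then ln(L) = lim(x→0) [exponent × ln(base)]
  Evaluate using L'Hôpital or standard limits, then exponentiate.
  L = 1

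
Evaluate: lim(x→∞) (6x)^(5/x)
This is an exponential indeterminate form.

For exponential indeterminate forms, take the natural log:
  Let L = lim(x→∞) (6x)^(5/x)
  Then ln(L) = lim(x→∞) [exponent × ln(base)]
  Evaluate using L'Hôpital or standard limits, then exponentiate.
  L = 1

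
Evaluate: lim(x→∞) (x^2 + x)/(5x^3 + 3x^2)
This is an ∞/∞ indeterminate form.

Apply L'Hôpital's rule: differentiate numerator and denominator separately.
  f(x) = x^2 + x   ⇒   f'(x) = 2·x + 1
  g(x) = 5·x^3 + 3·x^2   ⇒   g'(x) = 15·x^2 + 6·x
  lim(x→∞) f'(x)/g'(x) = lim(x→∞) (2·x + 1)/(15·x^2 + 6·x)
  = 0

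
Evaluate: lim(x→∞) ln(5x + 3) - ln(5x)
This is an ∞-∞ indeterminate form.

Combine fractions or rationalize to convert ∞-∞ to 0/0 form:
  lim(x→∞) ln(5x + 3) - ln(5x) = 0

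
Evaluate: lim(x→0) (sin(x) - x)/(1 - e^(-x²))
This is a 0/0 indeterminate form.

Apply L'Hôpital's rule: differentiate numerator and denominator separately.
  f(x) = -x + sin(x)   ⇒   f'(x) = cos(x) - 1
  g(x) = 1 - e^(-x^2)   ⇒   g'(x) = 2·x·e^(-x^2)
  lim(x→0) f'(x)/g'(x) = lim(x→0) (cos(x) - 1)/(2·x·e^(-x^2))
  = 0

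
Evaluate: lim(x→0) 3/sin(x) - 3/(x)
This is an ∞-∞ indeterminate form.

Combine fractions or rationalize to convert ∞-∞ to 0/0 form:
  lim(x→0) 3/sin(x) - 3/(x) = 0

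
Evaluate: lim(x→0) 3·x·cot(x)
This is a 0·∞ indeterminate form.

Rewrite 0·∞ as a quotient (0/0 or ∞/∞ form), then apply L'Hôpital's rule:
  lim(x→0) 3·x·cot(x) = 3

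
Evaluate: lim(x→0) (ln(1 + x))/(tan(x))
This is a 0/0 indeterminate form.

Apply L'Hôpital's rule: differentiate numerator and denominator separately.
  f(x) = ln(x + 1)   ⇒   f'(x) = 1/(x + 1)
  g(x) = tan(x)   ⇒   g'(x) = tan(x)^2 + 1
  lim(x→0) f'(x)/g'(x) = lim(x→0) (1/(x + 1))/(tan(x)^2 + 1)
  = 1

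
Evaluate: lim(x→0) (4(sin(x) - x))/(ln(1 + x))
This is a 0/0 indeterminate form.

Apply L'Hôpital's rule: differentiate numerator and denominator separately.
  f(x) = -4·x + 4·sin(x)   ⇒   f'(x) = 4·cos(x) - 4
  g(x) = ln(x + 1)   ⇒   g'(x) = 1/(x + 1)
  lim(x→0) f'(x)/g'(x) = lim(x→0) (4·cos(x) - 4)/(1/(x + 1))
  = 0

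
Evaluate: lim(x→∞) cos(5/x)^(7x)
This is an exponential indeterminate form.

For exponential indeterminate forms, take the natural log:
  Let L = lim(x→∞) cos(5/x)^(7x)
  Then ln(L) = lim(x→∞) [exponent × ln(base)]
  Evaluate using L'Hôpital or standard limits, then exponentiate.
  L = 1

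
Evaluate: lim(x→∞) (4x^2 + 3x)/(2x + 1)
This is an ∞/∞ indeterminate form.

Apply L'Hôpital's rule: differentiate numerator and denominator separately.
  f(x) = 4·x^2 + 3·x   ⇒   f'(x) = 8·x + 3
  g(x) = 2·x + 1   ⇒   g'(x) = 2
  lim(x→∞) f'(x)/g'(x) = lim(x→∞) (8·x + 3)/(2)
  = ∞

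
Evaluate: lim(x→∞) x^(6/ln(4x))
This is an exponential indeterminate form.

For exponential indeterminate forms, take the natural log:
  Let L = lim(x→∞) x^(6/ln(4x))
  Then ln(L) = lim(x→∞) [exponent × ln(base)]
  Evaluate using L'Hôpital or standard limits, then exponentiate.
  L = e^(6)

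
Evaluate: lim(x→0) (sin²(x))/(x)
This is a 0/0 indeterminate form.

Apply L'Hôpital's rule: differentiate numerator and denominator separately.
  f(x) = sin(x)^2   ⇒   f'(x) = 2·sin(x)·cos(x)
  g(x) = x   ⇒   g'(x) = 1
  lim(x→0) f'(x)/g'(x) = lim(x→0) (2·sin(x)·cos(x))/(1)
  = 0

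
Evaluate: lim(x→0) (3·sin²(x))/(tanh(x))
This is a 0/0 indeterminate form.

Apply L'Hôpital's rule: differentiate numerator and denominator separately.
  f(x) = 3·sin(x)^2   ⇒   f'(x) = 6·sin(x)·cos(x)
  g(x) = tanh(x)   ⇒   g'(x) = 1 - tanh(x)^2
  lim(x→0) f'(x)/g'(x) = lim(x→0) (6·sin(x)·cos(x))/(1 - tanh(x)^2)
  = 0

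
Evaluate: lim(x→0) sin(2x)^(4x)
This is an exponential indeterminate form.

For exponential indeterminate forms, take the natural log:
  Let L = lim(x→0) sin(2x)^(4x)
  Then ln(L) = lim(x→0) [exponent × ln(base)]
  Evaluate using L'Hôpital or standard limits, then exponentiate.
  L = 1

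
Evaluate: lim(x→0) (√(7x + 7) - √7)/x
This is a standard limit.

Factor or rationalize the expression:
  lim(x→0) (√(7x + 7) - √7)/x = sqrt(7)/2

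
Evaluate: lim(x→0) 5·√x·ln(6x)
This is a 0·∞ indeterminate form.

Rewrite 0·∞ as a quotient (0/0 or ∞/∞ form), then apply L'Hôpital's rule:
  lim(x→0) 5·√x·ln(6x) = 0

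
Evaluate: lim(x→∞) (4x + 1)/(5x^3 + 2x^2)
This is an ∞/∞ indeterminate form.

Apply L'Hôpital's rule: differentiate numerator and denominator separately.
  f(x) = 4·x + 1   ⇒   f'(x) = 4
  g(x) = 5·x^3 + 2·x^2   ⇒   g'(x) = 15·x^2 + 4·x
  lim(x→∞) f'(x)/g'(x) = lim(x→∞) (4)/(15·x^2 + 4·x)
  = 0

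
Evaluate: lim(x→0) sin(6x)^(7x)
This is an exponential indeterminate form.

For exponential indeterminate forms, take the natural log:
  Let L = lim(x→0) sin(6x)^(7x)
  Then ln(L) = lim(x→0) [exponent × ln(base)]
  Evaluate using L'Hôpital or standard limits, then exponentiate.
  L = 1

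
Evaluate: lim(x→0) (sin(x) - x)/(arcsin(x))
This is a 0/0 indeterminate form.

Apply L'Hôpital's rule: differentiate numerator and denominator separately.
  f(x) = -x + sin(x)   ⇒   f'(x) = cos(x) - 1
  g(x) = asin(x)   ⇒   g'(x) = 1/sqrt(1 - x^2)
  lim(x→0) f'(x)/g'(x) = lim(x→0) (cos(x) - 1)/(1/sqrt(1 - x^2))
  = 0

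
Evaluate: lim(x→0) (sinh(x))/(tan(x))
This is a 0/0 indeterminate form.

Apply L'Hôpital's rule: differentiate numerator and denominator separately.
  f(x) = sinh(x)   ⇒   f'(x) = cosh(x)
  g(x) = tan(x)   ⇒   g'(x) = tan(x)^2 + 1
  lim(x→0) f'(x)/g'(x) = lim(x→0) (cosh(x))/(tan(x)^2 + 1)
  = 1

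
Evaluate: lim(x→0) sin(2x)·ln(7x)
This is a 0·∞ indeterminate form.

Rewrite 0·∞ as a quotient (0/0 or ∞/∞ form), then apply L'Hôpital's rule:
  lim(x→0) sin(2x)·ln(7x) = 0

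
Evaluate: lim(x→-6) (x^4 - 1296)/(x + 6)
This is a standard limit.

Factor or rationalize the expression:
  lim(x→-6) (x^4 - 1296)/(x + 6) = -864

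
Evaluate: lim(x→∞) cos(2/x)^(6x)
This is an exponential indeterminate form.

For exponential indeterminate forms, take the natural log:
  Let L = lim(x→∞) cos(2/x)^(6x)
  Then ln(L) = lim(x→∞) [exponent × ln(base)]
  Evaluate using L'Hôpital or standard limits, then exponentiate.
  L = 1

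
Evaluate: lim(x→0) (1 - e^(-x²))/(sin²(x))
This is a 0/0 indeterminate form.

Apply L'Hôpital's rule: differentiate numerator and denominator separately.
  f(x) = 1 - e^(-x^2)   ⇒   f'(x) = 2·x·e^(-x^2)
  g(x) = sin(x)^2   ⇒   g'(x) = 2·sin(x)·cos(x)
  lim(x→0) f'(x)/g'(x) = lim(x→0) (2·x·e^(-x^2))/(2·sin(x)·cos(x))
  = 1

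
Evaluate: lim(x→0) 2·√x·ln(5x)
This is a 0·∞ indeterminate form.

Rewrite 0·∞ as a quotient (0/0 or ∞/∞ form), then apply L'Hôpital's rule:
  lim(x→0) 2·√x·ln(5x) = 0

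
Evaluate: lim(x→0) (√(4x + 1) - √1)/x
This is a standard limit.

Factor or rationalize the expression:
  lim(x→0) (√(4x + 1) - √1)/x = 2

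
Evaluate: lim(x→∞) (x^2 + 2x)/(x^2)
This is an ∞/∞ indeterminate form.

Apply L'Hôpital's rule: differentiate numerator and denominator separately.
  f(x) = x^2 + 2·x   ⇒   f'(x) = 2·x + 2
  g(x) = x^2   ⇒   g'(x) = 2·x
  lim(x→∞) f'(x)/g'(x) = lim(x→∞) (2·x + 2)/(2·x)
  = 1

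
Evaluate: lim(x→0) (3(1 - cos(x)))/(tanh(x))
This is a 0/0 indeterminate form.

Apply L'Hôpital's rule: differentiate numerator and denominator separately.
  f(x) = 3 - 3·cos(x)   ⇒   f'(x) = 3·sin(x)
  g(x) = tanh(x)   ⇒   g'(x) = 1 - tanh(x)^2
  lim(x→0) f'(x)/g'(x) = lim(x→0) (3·sin(x))/(1 - tanh(x)^2)
  = 0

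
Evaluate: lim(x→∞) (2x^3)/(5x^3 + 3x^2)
This is an ∞/∞ indeterminate form.

Apply L'Hôpital's rule: differentiate numerator and denominator separately.
  f(x) = 2·x^3   ⇒   f'(x) = 6·x^2
  g(x) = 5·x^3 + 3·x^2   ⇒   g'(x) = 15·x^2 + 6·x
  lim(x→∞) f'(x)/g'(x) = lim(x→∞) (6·x^2)/(15·x^2 + 6·x)
  = 2/5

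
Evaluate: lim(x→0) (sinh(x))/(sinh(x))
This is a 0/0 indeterminate form.

Apply L'Hôpital's rule: differentiate numerator and denominator separately.
  f(x) = sinh(x)   ⇒   f'(x) = cosh(x)
  g(x) = sinh(x)   ⇒   g'(x) = cosh(x)
  lim(x→0) f'(x)/g'(x) = lim(x→0) (cosh(x))/(cosh(x))
  = 1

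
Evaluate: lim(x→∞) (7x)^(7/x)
This is an exponential indeterminate form.

For exponential indeterminate forms, take the natural log:
  Let L = lim(x→∞) (7x)^(7/x)
  Then ln(L) = lim(x→∞) [exponent × ln(base)]
  Evaluate using L'Hôpital or standard limits, then exponentiate.
  L = 1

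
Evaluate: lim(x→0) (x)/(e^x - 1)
This is a 0/0 indeterminate form.

Apply L'Hôpital's rule: differentiate numerator and denominator separately.
  f(x) = x   ⇒   f'(x) = 1
  g(x) = e^(x) - 1   ⇒   g'(x) = e^(x)
  lim(x→0) f'(x)/g'(x) = lim(x→0) (1)/(e^(x))
  = 1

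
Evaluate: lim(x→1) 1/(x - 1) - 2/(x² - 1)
This is an ∞-∞ indeterminate form.

Combine fractions or rationalize to convert ∞-∞ to 0/0 form:
  lim(x→1) 1/(x - 1) - 2/(x² - 1) = 1/2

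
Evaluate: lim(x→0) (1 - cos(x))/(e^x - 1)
This is a 0/0 indeterminate form.

Apply L'Hôpital's rule: differentiate numerator and denominator separately.
  f(x) = 1 - cos(x)   ⇒   f'(x) = sin(x)
  g(x) = e^(x) - 1   ⇒   g'(x) = e^(x)
  lim(x→0) f'(x)/g'(x) = lim(x→0) (sin(x))/(e^(x))
  = 0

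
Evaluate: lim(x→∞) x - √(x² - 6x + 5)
This is an ∞-∞ indeterminate form.

Combine fractions or rationalize to convert ∞-∞ to 0/0 form:
  lim(x→∞) x - √(x² - 6x + 5) = 3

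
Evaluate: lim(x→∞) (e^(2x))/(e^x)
This is an ∞/∞ indeterminate form.

Apply L'Hôpital's rule: differentiate numerator and denominator separately.
  f(x) = e^(2·x)   ⇒   f'(x) = 2·e^(2·x)
  g(x) = e^(x)   ⇒   g'(x) = e^(x)
  lim(x→∞) f'(x)/g'(x) = lim(x→∞) (2·e^(2·x))/(e^(x))
  = ∞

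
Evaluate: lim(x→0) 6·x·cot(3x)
This is a 0·∞ indeterminate form.

Rewrite 0·∞ as a quotient (0/0 or ∞/∞ form), then apply L'Hôpital's rule:
  lim(x→0) 6·x·cot(3x) = 2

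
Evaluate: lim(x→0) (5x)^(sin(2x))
This is an exponential indeterminate form.

For exponential indeterminate forms, take the natural log:
  Let L = lim(x→0) (5x)^(sin(2x))
  Then ln(L) = lim(x→0) [exponent × ln(base)]
  Evaluate using L'Hôpital or standard limits, then exponentiate.
  L = 1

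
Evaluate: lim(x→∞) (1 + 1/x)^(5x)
This is an exponential indeterminate form.

For exponential indeterminate forms, take the natural log:
  Let L = lim(x→∞) (1 + 1/x)^(5x)
  Then ln(L) = lim(x→∞) [exponent × ln(base)]
  Evaluate using L'Hôpital or standard limits, then exponentiate.
  L = e^(5)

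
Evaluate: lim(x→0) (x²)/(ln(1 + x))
This is a 0/0 indeterminate form.

Apply L'Hôpital's rule: differentiate numerator and denominator separately.
  f(x) = x^2   ⇒   f'(x) = 2·x
  g(x) = ln(x + 1)   ⇒   g'(x) = 1/(x + 1)
  lim(x→0) f'(x)/g'(x) = lim(x→0) (2·x)/(1/(x + 1))
  = 0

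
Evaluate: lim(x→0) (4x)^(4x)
This is an exponential indeterminate form.

For exponential indeterminate forms, take the natural log:
  Let L = lim(x→0) (4x)^(4x)
  Then ln(L) = lim(x→0) [exponent × ln(base)]
  Evaluate using L'Hôpital or standard limits, then exponentiate.
  L = 1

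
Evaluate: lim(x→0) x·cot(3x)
This is a 0·∞ indeterminate form.

Rewrite 0·∞ as a quotient (0/0 or ∞/∞ form), then apply L'Hôpital's rule:
  lim(x→0) x·cot(3x) = 1/3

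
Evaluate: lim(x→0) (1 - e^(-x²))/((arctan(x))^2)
This is a 0/0 indeterminate form.

Apply L'Hôpital's rule: differentiate numerator and denominator separately.
  f(x) = 1 - e^(-x^2)   ⇒   f'(x) = 2·x·e^(-x^2)
  g(x) = atan(x)^2   ⇒   g'(x) = 2·atan(x)/(x^2 + 1)
  lim(x→0) f'(x)/g'(x) = lim(x→0) (2·x·e^(-x^2))/(2·atan(x)/(x^2 + 1))
  = 1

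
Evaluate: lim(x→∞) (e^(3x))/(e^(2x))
This is an ∞/∞ indeterminate form.

Apply L'Hôpital's rule: differentiate numerator and denominator separately.
  f(x) = e^(3·x)   ⇒   f'(x) = 3·e^(3·x)
  g(x) = e^(2·x)   ⇒   g'(x) = 2·e^(2·x)
  lim(x→∞) f'(x)/g'(x) = lim(x→∞) (3·e^(3·x))/(2·e^(2·x))
  = ∞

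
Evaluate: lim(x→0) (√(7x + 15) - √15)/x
This is a standard limit.

Factor or rationalize the expression:
  lim(x→0) (√(7x + 15) - √15)/x = 7·sqrt(15)/30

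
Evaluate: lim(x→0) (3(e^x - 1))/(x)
This is a 0/0 indeterminate form.

Apply L'Hôpital's rule: differentiate numerator and denominator separately.
  f(x) = 3·e^(x) - 3   ⇒   f'(x) = 3·e^(x)
  g(x) = x   ⇒   g'(x) = 1
  lim(x→0) f'(x)/g'(x) = lim(x→0) (3·e^(x))/(1)
  = 3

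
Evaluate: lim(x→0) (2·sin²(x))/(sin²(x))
This is a 0/0 indeterminate form.

Apply L'Hôpital's rule: differentiate numerator and denominator separately.
  f(x) = 2·sin(x)^2   ⇒   f'(x) = 4·sin(x)·cos(x)
  g(x) = sin(x)^2   ⇒   g'(x) = 2·sin(x)·cos(x)
  lim(x→0) f'(x)/g'(x) = lim(x→0) (4·sin(x)·cos(x))/(2·sin(x)·cos(x))
  = 2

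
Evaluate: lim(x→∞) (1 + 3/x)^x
This is an exponential indeterminate form.

For exponential indeterminate forms, take the natural log:
  Let L = lim(x→∞) (1 + 3/x)^x
  Then ln(L) = lim(x→∞) [exponent × ln(base)]
  Evaluate using L'Hôpital or standard limits, then exponentiate.
  L = e^(3)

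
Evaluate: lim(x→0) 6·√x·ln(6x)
This is a 0·∞ indeterminate form.

Rewrite 0·∞ as a quotient (0/0 or ∞/∞ form), then apply L'Hôpital's rule:
  lim(x→0) 6·√x·ln(6x) = 0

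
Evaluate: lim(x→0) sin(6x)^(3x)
This is an exponential indeterminate form.

For exponential indeterminate forms, take the natural log:
  Let L = lim(x→0) sin(6x)^(3x)
  Then ln(L) = lim(x→0) [exponent × ln(base)]
  Evaluate using L'Hôpital or standard limits, then exponentiate.
  L = 1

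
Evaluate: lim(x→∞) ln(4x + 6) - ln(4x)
This is an ∞-∞ indeterminate form.

Combine fractions or rationalize to convert ∞-∞ to 0/0 form:
  lim(x→∞) ln(4x + 6) - ln(4x) = 0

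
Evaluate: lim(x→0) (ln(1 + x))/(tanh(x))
This is a 0/0 indeterminate form.

Apply L'Hôpital's rule: differentiate numerator and denominator separately.
  f(x) = ln(x + 1)   ⇒   f'(x) = 1/(x + 1)
  g(x) = tanh(x)   ⇒   g'(x) = 1 - tanh(x)^2
  lim(x→0) f'(x)/g'(x) = lim(x→0) (1/(x + 1))/(1 - tanh(x)^2)
  = 1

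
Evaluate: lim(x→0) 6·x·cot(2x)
This is a 0·∞ indeterminate form.

Rewrite 0·∞ as a quotient (0/0 or ∞/∞ form), then apply L'Hôpital's rule:
  lim(x→0) 6·x·cot(2x) = 3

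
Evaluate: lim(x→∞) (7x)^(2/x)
This is an exponential indeterminate form.

For exponential indeterminate forms, take the natural log:
  Let L = lim(x→∞) (7x)^(2/x)
  Then ln(L) = lim(x→∞) [exponent × ln(base)]
  Evaluate using L'Hôpital or standard limits, then exponentiate.
  L = 1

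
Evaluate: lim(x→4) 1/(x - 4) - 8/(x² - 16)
This is an ∞-∞ indeterminate form.

Combine fractions or rationalize to convert ∞-∞ to 0/0 form:
  lim(x→4) 1/(x - 4) - 8/(x² - 16) = 1/8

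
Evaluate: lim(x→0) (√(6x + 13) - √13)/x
This is a standard limit.

Factor or rationalize the expression:
  lim(x→0) (√(6x + 13) - √13)/x = 3·sqrt(13)/13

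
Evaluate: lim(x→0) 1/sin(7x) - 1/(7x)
This is an ∞-∞ indeterminate form.

Combine fractions or rationalize to convert ∞-∞ to 0/0 form:
  lim(x→0) 1/sin(7x) - 1/(7x) = 0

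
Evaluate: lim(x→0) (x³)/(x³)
This is a 0/0 indeterminate form.

Apply L'Hôpital's rule: differentiate numerator and denominator separately.
  f(x) = x^3   ⇒   f'(x) = 3·x^2
  g(x) = x^3   ⇒   g'(x) = 3·x^2
  lim(x→0) f'(x)/g'(x) = lim(x→0) (3·x^2)/(3·x^2)
  = 1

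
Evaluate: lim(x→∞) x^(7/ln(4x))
This is an exponential indeterminate form.

For exponential indeterminate forms, take the natural log:
  Let L = lim(x→∞) x^(7/ln(4x))
  Then ln(L) = lim(x→∞) [exponent × ln(base)]
  Evaluate using L'Hôpital or standard limits, then exponentiate.
  L = e^(7)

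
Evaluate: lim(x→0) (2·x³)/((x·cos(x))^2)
This is a 0/0 indeterminate form.

Apply L'Hôpital's rule: differentiate numerator and denominator separately.
  f(x) = 2·x^3   ⇒   f'(x) = 6·x^2
  g(x) = x^2·cos(x)^2   ⇒   g'(x) = -2·x^2·sin(x)·cos(x) + 2·x·cos(x)^2
  lim(x→0) f'(x)/g'(x) = lim(x→0) (6·x^2)/(-2·x^2·sin(x)·cos(x) + 2·x·cos(x)^2)
  = 0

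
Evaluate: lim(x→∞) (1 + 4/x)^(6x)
This is an exponential indeterminate form.

For exponential indeterminate forms, take the natural log:
  Let L = lim(x→∞) (1 + 4/x)^(6x)
  Then ln(L) = lim(x→∞) [exponent × ln(base)]
  Evaluate using L'Hôpital or standard limits, then exponentiate.
  L = e^(24)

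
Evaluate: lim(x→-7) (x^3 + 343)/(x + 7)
This is a standard limit.

Factor or rationalize the expression:
  lim(x→-7) (x^3 + 343)/(x + 7) = 147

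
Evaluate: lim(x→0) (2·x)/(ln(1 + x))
This is a 0/0 indeterminate form.

Apply L'Hôpital's rule: differentiate numerator and denominator separately.
  f(x) = 2·x   ⇒   f'(x) = 2
  g(x) = ln(x + 1)   ⇒   g'(x) = 1/(x + 1)
  lim(x→0) f'(x)/g'(x) = lim(x→0) (2)/(1/(x + 1))
  = 2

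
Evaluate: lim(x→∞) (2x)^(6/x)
This is an exponential indeterminate form.

For exponential indeterminate forms, take the natural log:
  Let L = lim(x→∞) (2x)^(6/x)
  Then ln(L) = lim(x→∞) [exponent × ln(base)]
  Evaluate using L'Hôpital or standard limits, then exponentiate.
  L = 1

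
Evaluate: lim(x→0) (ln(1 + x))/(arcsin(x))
This is a 0/0 indeterminate form.

Apply L'Hôpital's rule: differentiate numerator and denominator separately.
  f(x) = ln(x + 1)   ⇒   f'(x) = 1/(x + 1)
  g(x) = asin(x)   ⇒   g'(x) = 1/sqrt(1 - x^2)
  lim(x→0) f'(x)/g'(x) = lim(x→0) (1/(x + 1))/(1/sqrt(1 - x^2))
  = 1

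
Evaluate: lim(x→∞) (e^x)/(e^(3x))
This is an ∞/∞ indeterminate form.

Apply L'Hôpital's rule: differentiate numerator and denominator separately.
  f(x) = e^(x)   ⇒   f'(x) = e^(x)
  g(x) = e^(3·x)   ⇒   g'(x) = 3·e^(3·x)
  lim(x→∞) f'(x)/g'(x) = lim(x→∞) (e^(x))/(3·e^(3·x))
  = 0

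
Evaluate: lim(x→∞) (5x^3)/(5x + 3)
This is an ∞/∞ indeterminate form.

Apply L'Hôpital's rule: differentiate numerator and denominator separately.
  f(x) = 5·x^3   ⇒   f'(x) = 15·x^2
  g(x) = 5·x + 3   ⇒   g'(x) = 5
  lim(x→∞) f'(x)/g'(x) = lim(x→∞) (15·x^2)/(5)
  = ∞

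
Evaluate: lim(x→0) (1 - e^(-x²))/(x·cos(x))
This is a 0/0 indeterminate form.

Apply L'Hôpital's rule: differentiate numerator and denominator separately.
  f(x) = 1 - e^(-x^2)   ⇒   f'(x) = 2·x·e^(-x^2)
  g(x) = x·cos(x)   ⇒   g'(x) = -x·sin(x) + cos(x)
  lim(x→0) f'(x)/g'(x) = lim(x→0) (2·x·e^(-x^2))/(-x·sin(x) + cos(x))
  = 0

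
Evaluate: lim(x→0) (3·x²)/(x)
This is a 0/0 indeterminate form.

Apply L'Hôpital's rule: differentiate numerator and denominator separately.
  f(x) = 3·x^2   ⇒   f'(x) = 6·x
  g(x) = x   ⇒   g'(x) = 1
  lim(x→0) f'(x)/g'(x) = lim(x→0) (6·x)/(1)
  = 0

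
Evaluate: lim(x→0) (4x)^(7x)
This is an exponential indeterminate form.

For exponential indeterminate forms, take the natural log:
  Let L = lim(x→0) (4x)^(7x)
  Then ln(L) = lim(x→0) [exponent × ln(base)]
  Evaluate using L'Hôpital or standard limits, then exponentiate.
  L = 1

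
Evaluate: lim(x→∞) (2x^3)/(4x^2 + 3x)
This is an ∞/∞ indeterminate form.

Apply L'Hôpital's rule: differentiate numerator and denominator separately.
  f(x) = 2·x^3   ⇒   f'(x) = 6·x^2
  g(x) = 4·x^2 + 3·x   ⇒   g'(x) = 8·x + 3
  lim(x→∞) f'(x)/g'(x) = lim(x→∞) (6·x^2)/(8·x + 3)
  = ∞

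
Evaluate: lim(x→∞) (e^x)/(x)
This is an ∞/∞ indeterminate form.

Apply L'Hôpital's rule: differentiate numerator and denominator separately.
  f(x) = e^(x)   ⇒   f'(x) = e^(x)
  g(x) = x   ⇒   g'(x) = 1
  lim(x→∞) f'(x)/g'(x) = lim(x→∞) (e^(x))/(1)
  = ∞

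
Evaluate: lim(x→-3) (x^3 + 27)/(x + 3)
This is a standard limit.

Factor or rationalize the expression:
  lim(x→-3) (x^3 + 27)/(x + 3) = 27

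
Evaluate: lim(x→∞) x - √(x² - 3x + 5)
This is an ∞-∞ indeterminate form.

Combine fractions or rationalize to convert ∞-∞ to 0/0 form:
  lim(x→∞) x - √(x² - 3x + 5) = 3/2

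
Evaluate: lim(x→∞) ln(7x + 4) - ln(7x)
This is an ∞-∞ indeterminate form.

Combine fractions or rationalize to convert ∞-∞ to 0/0 form:
  lim(x→∞) ln(7x + 4) - ln(7x) = 0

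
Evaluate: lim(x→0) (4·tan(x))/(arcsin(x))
This is a 0/0 indeterminate form.

Apply L'Hôpital's rule: differentiate numerator and denominator separately.
  f(x) = 4·tan(x)   ⇒   f'(x) = 4·tan(x)^2 + 4
  g(x) = asin(x)   ⇒   g'(x) = 1/sqrt(1 - x^2)
  lim(x→0) f'(x)/g'(x) = lim(x→0) (4·tan(x)^2 + 4)/(1/sqrt(1 - x^2))
  = 4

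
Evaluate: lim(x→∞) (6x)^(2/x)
This is an exponential indeterminate form.

For exponential indeterminate forms, take the natural log:
  Let L = lim(x→∞) (6x)^(2/x)
  Then ln(L) = lim(x→∞) [exponent × ln(base)]
  Evaluate using L'Hôpital or standard limits, then exponentiate.
  L = 1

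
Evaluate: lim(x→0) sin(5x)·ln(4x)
This is a 0·∞ indeterminate form.

Rewrite 0·∞ as a quotient (0/0 or ∞/∞ form), then apply L'Hôpital's rule:
  lim(x→0) sin(5x)·ln(4x) = 0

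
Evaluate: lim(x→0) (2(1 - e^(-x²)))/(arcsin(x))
This is a 0/0 indeterminate form.

Apply L'Hôpital's rule: differentiate numerator and denominator separately.
  f(x) = 2 - 2·e^(-x^2)   ⇒   f'(x) = 4·x·e^(-x^2)
  g(x) = asin(x)   ⇒   g'(x) = 1/sqrt(1 - x^2)
  lim(x→0) f'(x)/g'(x) = lim(x→0) (4·x·e^(-x^2))/(1/sqrt(1 - x^2))
  = 0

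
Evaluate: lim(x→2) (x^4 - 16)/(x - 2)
This is a standard limit.

Factor or rationalize the expression:
  lim(x→2) (x^4 - 16)/(x - 2) = 32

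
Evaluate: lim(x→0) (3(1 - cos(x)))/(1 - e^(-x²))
This is a 0/0 indeterminate form.

Apply L'Hôpital's rule: differentiate numerator and denominator separately.
  f(x) = 3 - 3·cos(x)   ⇒   f'(x) = 3·sin(x)
  g(x) = 1 - e^(-x^2)   ⇒   g'(x) = 2·x·e^(-x^2)
  lim(x→0) f'(x)/g'(x) = lim(x→0) (3·sin(x))/(2·x·e^(-x^2))
  = 3/2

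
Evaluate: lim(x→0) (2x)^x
This is an exponential indeterminate form.

For exponential indeterminate forms, take the natural log:
  Let L = lim(x→0) (2x)^x
  Then ln(L) = lim(x→0) [exponent × ln(base)]
  Evaluate using L'Hôpital or standard limits, then exponentiate.
  L = 1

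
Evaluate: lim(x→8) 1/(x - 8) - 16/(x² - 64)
This is an ∞-∞ indeterminate form.

Combine fractions or rationalize to convert ∞-∞ to 0/0 form:
  lim(x→8) 1/(x - 8) - 16/(x² - 64) = 1/16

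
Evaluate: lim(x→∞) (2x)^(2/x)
This is an exponential indeterminate form.

For exponential indeterminate forms, take the natural log:
  Let L = lim(x→∞) (2x)^(2/x)
  Then ln(L) = lim(x→∞) [exponent × ln(base)]
  Evaluate using L'Hôpital or standard limits, then exponentiate.
  L = 1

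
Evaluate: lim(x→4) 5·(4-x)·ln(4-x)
This is a 0·∞ indeterminate form.

Rewrite 0·∞ as a quotient (0/0 or ∞/∞ form), then apply L'Hôpital's rule:
  lim(x→4) 5·(4-x)·ln(4-x) = 0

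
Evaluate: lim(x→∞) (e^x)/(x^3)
This is an ∞/∞ indeterminate form.

Apply L'Hôpital's rule: differentiate numerator and denominator separately.
  f(x) = e^(x)   ⇒   f'(x) = e^(x)
  g(x) = x^3   ⇒   g'(x) = 3·x^2
  lim(x→∞) f'(x)/g'(x) = lim(x→∞) (e^(x))/(3·x^2)
  = ∞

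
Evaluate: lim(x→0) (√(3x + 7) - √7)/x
This is a standard limit.

Factor or rationalize the expression:
  lim(x→0) (√(3x + 7) - √7)/x = 3·sqrt(7)/14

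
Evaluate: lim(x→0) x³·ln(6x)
This is a 0·∞ indeterminate form.

Rewrite 0·∞ as a quotient (0/0 or ∞/∞ form), then apply L'Hôpital's rule:
  lim(x→0) x³·ln(6x) = 0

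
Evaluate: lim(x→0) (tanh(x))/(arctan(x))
This is a 0/0 indeterminate form.

Apply L'Hôpital's rule: differentiate numerator and denominator separately.
  f(x) = tanh(x)   ⇒   f'(x) = 1 - tanh(x)^2
  g(x) = atan(x)   ⇒   g'(x) = 1/(x^2 + 1)
  lim(x→0) f'(x)/g'(x) = lim(x→0) (1 - tanh(x)^2)/(1/(x^2 + 1))
  = 1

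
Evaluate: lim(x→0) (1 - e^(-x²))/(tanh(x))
This is a 0/0 indeterminate form.

Apply L'Hôpital's rule: differentiate numerator and denominator separately.
  f(x) = 1 - e^(-x^2)   ⇒   f'(x) = 2·x·e^(-x^2)
  g(x) = tanh(x)   ⇒   g'(x) = 1 - tanh(x)^2
  lim(x→0) f'(x)/g'(x) = lim(x→0) (2·x·e^(-x^2))/(1 - tanh(x)^2)
  = 0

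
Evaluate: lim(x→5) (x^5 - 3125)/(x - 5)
This is a standard limit.

Factor or rationalize the expression:
  lim(x→5) (x^5 - 3125)/(x - 5) = 3125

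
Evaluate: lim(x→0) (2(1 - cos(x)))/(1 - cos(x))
This is a 0/0 indeterminate form.

Apply L'Hôpital's rule: differentiate numerator and denominator separately.
  f(x) = 2 - 2·cos(x)   ⇒   f'(x) = 2·sin(x)
  g(x) = 1 - cos(x)   ⇒   g'(x) = sin(x)
  lim(x→0) f'(x)/g'(x) = lim(x→0) (2·sin(x))/(sin(x))
  = 2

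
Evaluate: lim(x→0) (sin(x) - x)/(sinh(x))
This is a 0/0 indeterminate form.

Apply L'Hôpital's rule: differentiate numerator and denominator separately.
  f(x) = -x + sin(x)   ⇒   f'(x) = cos(x) - 1
  g(x) = sinh(x)   ⇒   g'(x) = cosh(x)
  lim(x→0) f'(x)/g'(x) = lim(x→0) (cos(x) - 1)/(cosh(x))
  = 0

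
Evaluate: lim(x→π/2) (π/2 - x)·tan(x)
This is a 0·∞ indeterminate form.

Rewrite 0·∞ as a quotient (0/0 or ∞/∞ form), then apply L'Hôpital's rule:
  lim(x→π/2) (π/2 - x)·tan(x) = 1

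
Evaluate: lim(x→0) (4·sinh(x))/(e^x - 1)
This is a 0/0 indeterminate form.

Apply L'Hôpital's rule: differentiate numerator and denominator separately.
  f(x) = 4·sinh(x)   ⇒   f'(x) = 4·cosh(x)
  g(x) = e^(x) - 1   ⇒   g'(x) = e^(x)
  lim(x→0) f'(x)/g'(x) = lim(x→0) (4·cosh(x))/(e^(x))
  = 4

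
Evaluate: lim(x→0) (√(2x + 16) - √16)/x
This is a standard limit.

Factor or rationalize the expression:
  lim(x→0) (√(2x + 16) - √16)/x = 1/4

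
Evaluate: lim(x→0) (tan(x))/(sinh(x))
This is a 0/0 indeterminate form.

Apply L'Hôpital's rule: differentiate numerator and denominator separately.
  f(x) = tan(x)   ⇒   f'(x) = tan(x)^2 + 1
  g(x) = sinh(x)   ⇒   g'(x) = cosh(x)
  lim(x→0) f'(x)/g'(x) = lim(x→0) (tan(x)^2 + 1)/(cosh(x))
  = 1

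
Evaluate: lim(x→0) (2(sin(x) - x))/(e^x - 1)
This is a 0/0 indeterminate form.

Apply L'Hôpital's rule: differentiate numerator and denominator separately.
  f(x) = -2·x + 2·sin(x)   ⇒   f'(x) = 2·cos(x) - 2
  g(x) = e^(x) - 1   ⇒   g'(x) = e^(x)
  lim(x→0) f'(x)/g'(x) = lim(x→0) (2·cos(x) - 2)/(e^(x))
  = 0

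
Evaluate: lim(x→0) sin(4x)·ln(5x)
This is a 0·∞ indeterminate form.

Rewrite 0·∞ as a quotient (0/0 or ∞/∞ form), then apply L'Hôpital's rule:
  lim(x→0) sin(4x)·ln(5x) = 0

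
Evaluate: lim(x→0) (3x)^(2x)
This is an exponential indeterminate form.

For exponential indeterminate forms, take the natural log:
  Let L = lim(x→0) (3x)^(2x)
  Then ln(L) = lim(x→0) [exponent × ln(base)]
  Evaluate using L'Hôpital or standard limits, then exponentiate.
  L = 1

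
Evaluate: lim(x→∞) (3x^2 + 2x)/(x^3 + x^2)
This is an ∞/∞ indeterminate form.

Apply L'Hôpital's rule: differentiate numerator and denominator separately.
  f(x) = 3·x^2 + 2·x   ⇒   f'(x) = 6·x + 2
  g(x) = x^3 + x^2   ⇒   g'(x) = 3·x^2 + 2·x
  lim(x→∞) f'(x)/g'(x) = lim(x→∞) (6·x + 2)/(3·x^2 + 2·x)
  = 0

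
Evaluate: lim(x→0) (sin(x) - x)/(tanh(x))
This is a 0/0 indeterminate form.

Apply L'Hôpital's rule: differentiate numerator and denominator separately.
  f(x) = -x + sin(x)   ⇒   f'(x) = cos(x) - 1
  g(x) = tanh(x)   ⇒   g'(x) = 1 - tanh(x)^2
  lim(x→0) f'(x)/g'(x) = lim(x→0) (cos(x) - 1)/(1 - tanh(x)^2)
  = 0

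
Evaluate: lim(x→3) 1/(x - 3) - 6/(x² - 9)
This is an ∞-∞ indeterminate form.

Combine fractions or rationalize to convert ∞-∞ to 0/0 form:
  lim(x→3) 1/(x - 3) - 6/(x² - 9) = 1/6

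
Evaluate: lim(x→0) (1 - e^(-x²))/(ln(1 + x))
This is a 0/0 indeterminate form.

Apply L'Hôpital's rule: differentiate numerator and denominator separately.
  f(x) = 1 - e^(-x^2)   ⇒   f'(x) = 2·x·e^(-x^2)
  g(x) = ln(x + 1)   ⇒   g'(x) = 1/(x + 1)
  lim(x→0) f'(x)/g'(x) = lim(x→0) (2·x·e^(-x^2))/(1/(x + 1))
  = 0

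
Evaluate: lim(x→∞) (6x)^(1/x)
This is an exponential indeterminate form.

For exponential indeterminate forms, take the natural log:
  Let L = lim(x→∞) (6x)^(1/x)
  Then ln(L) = lim(x→∞) [exponent × ln(base)]
  Evaluate using L'Hôpital or standard limits, then exponentiate.
  L = 1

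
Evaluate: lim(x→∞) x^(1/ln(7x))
This is an exponential indeterminate form.

For exponential indeterminate forms, take the natural log:
  Let L = lim(x→∞) x^(1/ln(7x))
  Then ln(L) = lim(x→∞) [exponent × ln(base)]
  Evaluate using L'Hôpital or standard limits, then exponentiate.
  L = e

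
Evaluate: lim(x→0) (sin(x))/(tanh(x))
This is a 0/0 indeterminate form.

Apply L'Hôpital's rule: differentiate numerator and denominator separately.
  f(x) = sin(x)   ⇒   f'(x) = cos(x)
  g(x) = tanh(x)   ⇒   g'(x) = 1 - tanh(x)^2
  lim(x→0) f'(x)/g'(x) = lim(x→0) (cos(x))/(1 - tanh(x)^2)
  = 1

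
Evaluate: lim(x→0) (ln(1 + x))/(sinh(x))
This is a 0/0 indeterminate form.

Apply L'Hôpital's rule: differentiate numerator and denominator separately.
  f(x) = ln(x + 1)   ⇒   f'(x) = 1/(x + 1)
  g(x) = sinh(x)   ⇒   g'(x) = cosh(x)
  lim(x→0) f'(x)/g'(x) = lim(x→0) (1/(x + 1))/(cosh(x))
  = 1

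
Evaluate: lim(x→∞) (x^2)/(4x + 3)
This is an ∞/∞ indeterminate form.

Apply L'Hôpital's rule: differentiate numerator and denominator separately.
  f(x) = x^2   ⇒   f'(x) = 2·x
  g(x) = 4·x + 3   ⇒   g'(x) = 4
  lim(x→∞) f'(x)/g'(x) = lim(x→∞) (2·x)/(4)
  = ∞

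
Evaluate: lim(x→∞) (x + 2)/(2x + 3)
This is an ∞/∞ indeterminate form.

Apply L'Hôpital's rule: differentiate numerator and denominator separately.
  f(x) = x + 2   ⇒   f'(x) = 1
  g(x) = 2·x + 3   ⇒   g'(x) = 2
  lim(x→∞) f'(x)/g'(x) = lim(x→∞) (1)/(2)
  = 1/2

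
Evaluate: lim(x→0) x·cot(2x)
This is a 0·∞ indeterminate form.

Rewrite 0·∞ as a quotient (0/0 or ∞/∞ form), then apply L'Hôpital's rule:
  lim(x→0) x·cot(2x) = 1/2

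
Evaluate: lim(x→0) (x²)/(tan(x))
This is a 0/0 indeterminate form.

Apply L'Hôpital's rule: differentiate numerator and denominator separately.
  f(x) = x^2   ⇒   f'(x) = 2·x
  g(x) = tan(x)   ⇒   g'(x) = tan(x)^2 + 1
  lim(x→0) f'(x)/g'(x) = lim(x→0) (2·x)/(tan(x)^2 + 1)
  = 0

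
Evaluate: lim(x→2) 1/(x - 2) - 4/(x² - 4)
This is an ∞-∞ indeterminate form.

Combine fractions or rationalize to convert ∞-∞ to 0/0 form:
  lim(x→2) 1/(x - 2) - 4/(x² - 4) = 1/4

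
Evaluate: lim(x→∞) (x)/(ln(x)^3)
This is an ∞/∞ indeterminate form.

Apply L'Hôpital's rule: differentiate numerator and denominator separately.
  f(x) = x   ⇒   f'(x) = 1
  g(x) = ln(x)^3   ⇒   g'(x) = 3·ln(x)^2/x
  lim(x→∞) f'(x)/g'(x) = lim(x→∞) (1)/(3·ln(x)^2/x)
  = ∞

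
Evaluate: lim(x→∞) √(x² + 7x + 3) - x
This is an ∞-∞ indeterminate form.

Combine fractions or rationalize to convert ∞-∞ to 0/0 form:
  lim(x→∞) √(x² + 7x + 3) - x = 7/2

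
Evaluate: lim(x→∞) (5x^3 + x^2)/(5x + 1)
This is an ∞/∞ indeterminate form.

Apply L'Hôpital's rule: differentiate numerator and denominator separately.
  f(x) = 5·x^3 + x^2   ⇒   f'(x) = 15·x^2 + 2·x
  g(x) = 5·x + 1   ⇒   g'(x) = 5
  lim(x→∞) f'(x)/g'(x) = lim(x→∞) (15·x^2 + 2·x)/(5)
  = ∞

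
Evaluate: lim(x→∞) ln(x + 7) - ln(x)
This is an ∞-∞ indeterminate form.

Combine fractions or rationalize to convert ∞-∞ to 0/0 form:
  lim(x→∞) ln(x + 7) - ln(x) = 0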